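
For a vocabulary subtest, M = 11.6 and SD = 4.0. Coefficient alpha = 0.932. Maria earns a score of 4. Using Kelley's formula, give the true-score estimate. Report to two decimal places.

4.52

T̂ = ρX + (1 − ρ)μ
  = 0.932 × 4 + 0.068 × 11.6
  = 3.728 + 0.7888
  = 4.517
  ≈ 4.52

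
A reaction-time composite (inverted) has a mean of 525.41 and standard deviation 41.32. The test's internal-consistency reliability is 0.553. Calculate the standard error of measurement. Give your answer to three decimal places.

27.626

SEM = SD · √(1 − ρ) = 41.32 × √0.447 = 41.32 × 0.6686 = 27.6257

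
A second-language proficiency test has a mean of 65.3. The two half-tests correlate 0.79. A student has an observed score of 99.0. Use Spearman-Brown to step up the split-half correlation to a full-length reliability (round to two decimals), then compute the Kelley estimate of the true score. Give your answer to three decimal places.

Spearman-Brown: ρ = 2r/(1 + r) = 2(0.79)/(1 + 0.79) = 1.580/1.79 = 0.8827 → 0.88
T̂ = ρX + (1 − ρ)μ
  = 0.88 × 99.0 + 0.12 × 65.3
  = 87.120 + 7.836
  = 94.9560
  ≈ 94.956

94.956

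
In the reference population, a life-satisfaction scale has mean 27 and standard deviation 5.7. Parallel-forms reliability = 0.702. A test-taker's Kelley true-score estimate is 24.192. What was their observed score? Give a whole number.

T̂ = ρX + (1 − ρ)μ  ⇒  X = (T̂ − (1 − ρ)μ) / ρ
X = (24.192 − 0.298 × 27) / 0.702 = (24.192 − 8.046) / 0.702 = 16.146 / 0.702 = 23.00

23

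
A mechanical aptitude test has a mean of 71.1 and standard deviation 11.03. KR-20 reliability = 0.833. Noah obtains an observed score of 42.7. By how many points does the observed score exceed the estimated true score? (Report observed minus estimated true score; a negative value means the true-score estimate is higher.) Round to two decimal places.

-4.74

Kelley's formula gives T̂ = 0.833·42.7 + 0.167·71.1 = 35.5691 + 11.8737 = 47.4428.
X − T̂ = 42.7 − 47.443 = -4.743 → -4.74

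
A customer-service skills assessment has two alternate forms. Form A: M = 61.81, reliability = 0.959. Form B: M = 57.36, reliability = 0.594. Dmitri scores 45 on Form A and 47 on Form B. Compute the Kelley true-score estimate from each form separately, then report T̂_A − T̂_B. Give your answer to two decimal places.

-5.52

T̂_A = 0.959(45) + 0.041(61.81) = 45.6892
T̂_B = 0.594(47) + 0.406(57.36) = 51.2062
T̂_A − T̂_B = -5.5169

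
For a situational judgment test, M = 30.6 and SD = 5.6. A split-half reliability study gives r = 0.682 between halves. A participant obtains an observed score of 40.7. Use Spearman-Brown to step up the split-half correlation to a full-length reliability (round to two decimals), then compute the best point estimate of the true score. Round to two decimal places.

38.78

Spearman-Brown: ρ = 2r/(1 + r) = 2(0.682)/(1 + 0.682) = 1.3640/1.682 = 0.8109 → 0.81
T̂ = ρX + (1 − ρ)μ
  = 0.81 × 40.7 + 0.19 × 30.6
  = 32.967 + 5.814
  = 38.781
  ≈ 38.78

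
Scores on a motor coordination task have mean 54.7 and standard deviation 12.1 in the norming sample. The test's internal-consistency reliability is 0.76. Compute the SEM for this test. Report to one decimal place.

SEM = SD · √(1 − ρ) = 12.1 × √0.24 = 12.1 × 0.4899 = 5.928

5.9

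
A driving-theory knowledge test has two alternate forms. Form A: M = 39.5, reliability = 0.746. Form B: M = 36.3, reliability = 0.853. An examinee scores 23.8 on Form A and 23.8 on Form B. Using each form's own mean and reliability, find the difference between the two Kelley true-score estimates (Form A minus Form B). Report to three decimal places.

2.150

T̂_A = 0.746(23.8) + 0.254(39.5) = 27.78780
T̂_B = 0.853(23.8) + 0.147(36.3) = 25.63750
T̂_A − T̂_B = 2.15030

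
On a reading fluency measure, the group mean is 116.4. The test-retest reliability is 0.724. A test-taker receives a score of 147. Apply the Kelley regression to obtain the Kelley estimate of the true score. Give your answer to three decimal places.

138.554

T̂ = 0.724(147) + 0.276(116.4) = 106.428 + 32.1264 = 138.5544 → 138.554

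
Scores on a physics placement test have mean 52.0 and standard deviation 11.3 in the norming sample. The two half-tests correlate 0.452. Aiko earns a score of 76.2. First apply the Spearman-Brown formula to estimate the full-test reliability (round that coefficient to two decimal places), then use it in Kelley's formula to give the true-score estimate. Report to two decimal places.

Spearman-Brown: ρ = 2r/(1 + r) = 2(0.452)/(1 + 0.452) = 0.9040/1.452 = 0.6226 → 0.62
T̂ = ρX + (1 − ρ)μ
  = 0.62 × 76.2 + 0.38 × 52.0
  = 47.244 + 19.760
  = 67.004
  ≈ 67.00

67.00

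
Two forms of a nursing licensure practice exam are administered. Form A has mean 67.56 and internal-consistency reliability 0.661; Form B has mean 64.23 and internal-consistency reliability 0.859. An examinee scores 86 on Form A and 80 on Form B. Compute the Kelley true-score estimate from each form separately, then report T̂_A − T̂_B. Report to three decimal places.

T̂_A = 0.661(86) + 0.339(67.56) = 79.74884
T̂_B = 0.859(80) + 0.141(64.23) = 77.77643
T̂_A − T̂_B = 1.97241

1.972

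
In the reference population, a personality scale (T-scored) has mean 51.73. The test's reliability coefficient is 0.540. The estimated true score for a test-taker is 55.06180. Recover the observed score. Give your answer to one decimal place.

57.9

T̂ = ρX + (1 − ρ)μ  ⇒  X = (T̂ − (1 − ρ)μ) / ρ
X = (55.06180 − 0.460 × 51.73) / 0.540 = (55.06180 − 23.79580) / 0.540 = 31.26600 / 0.540 = 57.900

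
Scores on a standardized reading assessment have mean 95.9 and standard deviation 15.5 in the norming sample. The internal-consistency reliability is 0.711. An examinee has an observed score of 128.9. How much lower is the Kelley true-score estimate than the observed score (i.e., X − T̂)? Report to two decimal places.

T̂ = 0.711(128.9) + 0.289(95.9) = 91.6479 + 27.7151 = 119.3630 → 119.363
X − T̂ = 128.9 − 119.363 = 9.537 → 9.54

9.54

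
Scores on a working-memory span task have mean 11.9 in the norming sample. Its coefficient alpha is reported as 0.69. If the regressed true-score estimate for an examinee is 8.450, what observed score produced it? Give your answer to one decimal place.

T̂ = ρX + (1 − ρ)μ  ⇒  X = (T̂ − (1 − ρ)μ) / ρ
X = (8.450 − 0.31 × 11.9) / 0.69 = (8.450 − 3.689) / 0.69 = 4.761 / 0.69 = 6.900

6.9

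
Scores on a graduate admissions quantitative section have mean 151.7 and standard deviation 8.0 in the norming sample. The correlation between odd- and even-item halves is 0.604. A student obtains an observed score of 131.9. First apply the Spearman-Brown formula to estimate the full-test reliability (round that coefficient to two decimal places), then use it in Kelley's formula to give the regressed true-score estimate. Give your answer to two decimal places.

Spearman-Brown: ρ = 2r/(1 + r) = 2(0.604)/(1 + 0.604) = 1.2080/1.604 = 0.7531 → 0.75
T̂ = ρX + (1 − ρ)μ
  = 0.75 × 131.9 + 0.25 × 151.7
  = 98.925 + 37.925
  = 136.850
  ≈ 136.85

136.85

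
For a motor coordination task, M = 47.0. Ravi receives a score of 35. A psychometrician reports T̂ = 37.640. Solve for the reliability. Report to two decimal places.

0.78

T̂ = ρX + (1 − ρ)μ  ⇒  T̂ − μ = ρ(X − μ)
ρ = (T̂ − μ)/(X − μ) = (37.640 − 47.0) / (35 − 47.0) = -9.360 / -12.0 = 0.7800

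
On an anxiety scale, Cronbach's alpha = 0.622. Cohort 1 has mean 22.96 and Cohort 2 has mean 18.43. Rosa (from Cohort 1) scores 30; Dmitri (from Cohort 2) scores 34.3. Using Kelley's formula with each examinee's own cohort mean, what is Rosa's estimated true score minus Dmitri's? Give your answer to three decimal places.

-0.962

T̂_Rosa = 0.622(30) + 0.378(22.96) = 27.33888
T̂_Dmitri = 0.622(34.3) + 0.378(18.43) = 28.30114
Difference = 27.33888 − 28.30114 = -0.96226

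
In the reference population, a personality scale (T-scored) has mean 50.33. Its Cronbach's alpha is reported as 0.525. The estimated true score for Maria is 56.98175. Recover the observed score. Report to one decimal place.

63.0

T̂ = ρX + (1 − ρ)μ  ⇒  X = (T̂ − (1 − ρ)μ) / ρ
X = (56.98175 − 0.475 × 50.33) / 0.525 = (56.98175 − 23.90675) / 0.525 = 33.07500 / 0.525 = 63.000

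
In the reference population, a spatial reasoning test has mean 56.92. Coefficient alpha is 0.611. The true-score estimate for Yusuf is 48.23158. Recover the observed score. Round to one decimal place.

42.7

T̂ = ρX + (1 − ρ)μ  ⇒  X = (T̂ − (1 − ρ)μ) / ρ
X = (48.23158 − 0.389 × 56.92) / 0.611 = (48.23158 − 22.14188) / 0.611 = 26.08970 / 0.611 = 42.700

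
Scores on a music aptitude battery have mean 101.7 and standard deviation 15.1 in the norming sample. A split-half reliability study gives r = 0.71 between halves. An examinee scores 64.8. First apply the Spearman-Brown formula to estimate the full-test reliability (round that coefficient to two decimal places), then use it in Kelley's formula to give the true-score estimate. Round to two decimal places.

71.07

Spearman-Brown: ρ = 2r/(1 + r) = 2(0.71)/(1 + 0.71) = 1.420/1.71 = 0.8304 → 0.83
Kelley's formula gives T̂ = 0.83·64.8 + 0.17·101.7 = 53.784 + 17.289 = 71.073.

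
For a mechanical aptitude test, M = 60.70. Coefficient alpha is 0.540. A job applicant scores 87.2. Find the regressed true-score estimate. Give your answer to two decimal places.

75.01

T̂ = ρX + (1 − ρ)μ
  = 0.540 × 87.2 + 0.460 × 60.70
  = 47.0880 + 27.92200
  = 75.010
  ≈ 75.01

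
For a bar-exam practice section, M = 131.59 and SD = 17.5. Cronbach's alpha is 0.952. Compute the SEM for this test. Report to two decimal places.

SEM = SD · √(1 − ρ) = 17.5 × √0.048 = 17.5 × 0.2191 = 3.834

3.83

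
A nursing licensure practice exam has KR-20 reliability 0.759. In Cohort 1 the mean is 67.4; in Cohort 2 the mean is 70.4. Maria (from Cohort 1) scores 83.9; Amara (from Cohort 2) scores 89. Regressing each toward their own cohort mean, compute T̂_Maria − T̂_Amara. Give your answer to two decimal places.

T̂_Maria = 0.759(83.9) + 0.241(67.4) = 79.9235
T̂_Amara = 0.759(89) + 0.241(70.4) = 84.5174
Difference = 79.9235 − 84.5174 = -4.5939

-4.59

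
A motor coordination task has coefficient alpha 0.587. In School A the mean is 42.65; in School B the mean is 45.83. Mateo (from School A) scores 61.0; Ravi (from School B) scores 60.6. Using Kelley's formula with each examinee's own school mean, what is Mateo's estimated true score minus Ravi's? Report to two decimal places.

T̂_Mateo = 0.587(61.0) + 0.413(42.65) = 53.4214
T̂_Ravi = 0.587(60.6) + 0.413(45.83) = 54.5000
Difference = 53.4214 − 54.5000 = -1.0785

-1.08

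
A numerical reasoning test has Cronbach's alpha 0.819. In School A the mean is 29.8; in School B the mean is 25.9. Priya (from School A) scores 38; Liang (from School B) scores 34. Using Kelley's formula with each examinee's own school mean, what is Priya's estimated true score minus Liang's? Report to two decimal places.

T̂_Priya = 0.819(38) + 0.181(29.8) = 36.5158
T̂_Liang = 0.819(34) + 0.181(25.9) = 32.5339
Difference = 36.5158 − 32.5339 = 3.9819

3.98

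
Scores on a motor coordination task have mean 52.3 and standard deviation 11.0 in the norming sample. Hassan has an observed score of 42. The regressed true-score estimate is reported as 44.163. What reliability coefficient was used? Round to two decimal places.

T̂ = ρX + (1 − ρ)μ  ⇒  T̂ − μ = ρ(X − μ)
ρ = (T̂ − μ)/(X − μ) = (44.163 − 52.3) / (42 − 52.3) = -8.137 / -10.3 = 0.7900

0.79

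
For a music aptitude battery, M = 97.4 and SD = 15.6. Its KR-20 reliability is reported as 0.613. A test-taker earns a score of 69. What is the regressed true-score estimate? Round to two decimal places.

79.99

T̂ = 0.613(69) + 0.387(97.4) = 42.297 + 37.6938 = 79.991 → 79.99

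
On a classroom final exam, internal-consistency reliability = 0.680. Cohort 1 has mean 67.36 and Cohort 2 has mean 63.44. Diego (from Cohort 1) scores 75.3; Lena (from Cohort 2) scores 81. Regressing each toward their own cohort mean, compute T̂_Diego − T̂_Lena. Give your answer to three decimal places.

T̂_Diego = 0.680(75.3) + 0.320(67.36) = 72.75920
T̂_Lena = 0.680(81) + 0.320(63.44) = 75.38080
Difference = 72.75920 − 75.38080 = -2.62160

-2.622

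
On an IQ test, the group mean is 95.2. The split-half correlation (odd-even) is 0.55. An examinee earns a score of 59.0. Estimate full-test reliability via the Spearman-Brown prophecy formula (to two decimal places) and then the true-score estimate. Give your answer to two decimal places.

69.50

Spearman-Brown: ρ = 2r/(1 + r) = 2(0.55)/(1 + 0.55) = 1.100/1.55 = 0.7097 → 0.71
T̂ = 0.71(59.0) + 0.29(95.2) = 41.890 + 27.608 = 69.498 → 69.50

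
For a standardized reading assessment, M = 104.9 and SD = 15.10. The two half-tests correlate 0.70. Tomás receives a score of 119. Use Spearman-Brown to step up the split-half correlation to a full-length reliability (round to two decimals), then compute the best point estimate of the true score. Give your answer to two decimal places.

Spearman-Brown: ρ = 2r/(1 + r) = 2(0.70)/(1 + 0.70) = 1.400/1.70 = 0.8235 → 0.82
T̂ = ρX + (1 − ρ)μ
  = 0.82 × 119 + 0.18 × 104.9
  = 97.58 + 18.882
  = 116.462
  ≈ 116.46

116.46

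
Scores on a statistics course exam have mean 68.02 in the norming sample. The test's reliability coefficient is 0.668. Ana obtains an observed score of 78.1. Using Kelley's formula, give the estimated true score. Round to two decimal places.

T̂ = ρX + (1 − ρ)μ
  = 0.668 × 78.1 + 0.332 × 68.02
  = 52.1708 + 22.58264
  = 74.753
  ≈ 74.75

74.75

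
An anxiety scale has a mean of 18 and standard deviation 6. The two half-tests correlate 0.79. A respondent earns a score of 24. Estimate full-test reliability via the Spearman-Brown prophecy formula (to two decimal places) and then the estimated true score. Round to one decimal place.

Spearman-Brown: ρ = 2r/(1 + r) = 2(0.79)/(1 + 0.79) = 1.580/1.79 = 0.8827 → 0.88
Weight the observed score by reliability and the mean by (1 − reliability): T̂ = 0.88·24 + 0.12·18 = 21.12 + 2.16 = 23.28.

23.3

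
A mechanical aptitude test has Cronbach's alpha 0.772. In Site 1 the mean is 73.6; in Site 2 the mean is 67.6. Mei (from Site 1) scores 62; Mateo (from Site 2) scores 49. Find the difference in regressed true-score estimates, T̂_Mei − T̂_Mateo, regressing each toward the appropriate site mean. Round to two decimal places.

T̂_Mei = 0.772(62) + 0.228(73.6) = 64.6448
T̂_Mateo = 0.772(49) + 0.228(67.6) = 53.2408
Difference = 64.6448 − 53.2408 = 11.4040

11.40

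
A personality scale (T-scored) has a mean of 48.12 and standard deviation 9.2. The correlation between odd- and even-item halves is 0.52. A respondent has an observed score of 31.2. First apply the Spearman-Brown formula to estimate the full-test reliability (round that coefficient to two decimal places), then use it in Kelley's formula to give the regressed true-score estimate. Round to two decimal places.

Spearman-Brown: ρ = 2r/(1 + r) = 2(0.52)/(1 + 0.52) = 1.040/1.52 = 0.6842 → 0.68
Regress the observed score toward the mean by the unreliability: T̂ = 0.68·31.2 + 0.32·48.12 = 21.216 + 15.3984 = 36.614.

36.61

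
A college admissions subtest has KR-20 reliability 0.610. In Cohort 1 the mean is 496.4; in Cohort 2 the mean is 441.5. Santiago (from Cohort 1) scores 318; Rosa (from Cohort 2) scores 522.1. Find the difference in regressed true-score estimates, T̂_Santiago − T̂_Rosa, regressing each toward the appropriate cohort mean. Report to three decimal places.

T̂_Santiago = 0.610(318) + 0.390(496.4) = 387.57600
T̂_Rosa = 0.610(522.1) + 0.390(441.5) = 490.66600
Difference = 387.57600 − 490.66600 = -103.09000

-103.090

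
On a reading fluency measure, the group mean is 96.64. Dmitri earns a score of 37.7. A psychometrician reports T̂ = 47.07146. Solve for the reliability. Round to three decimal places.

T̂ = ρX + (1 − ρ)μ  ⇒  T̂ − μ = ρ(X − μ)
ρ = (T̂ − μ)/(X − μ) = (47.07146 − 96.64) / (37.7 − 96.64) = -49.56854 / -58.94 = 0.84100

0.841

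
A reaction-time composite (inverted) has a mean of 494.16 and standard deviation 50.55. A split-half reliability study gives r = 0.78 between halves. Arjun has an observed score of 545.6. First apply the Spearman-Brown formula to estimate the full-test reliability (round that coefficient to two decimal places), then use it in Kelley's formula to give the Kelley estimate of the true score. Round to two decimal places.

539.43

Spearman-Brown: ρ = 2r/(1 + r) = 2(0.78)/(1 + 0.78) = 1.560/1.78 = 0.8764 → 0.88
T̂ = ρX + (1 − ρ)μ
  = 0.88 × 545.6 + 0.12 × 494.16
  = 480.128 + 59.2992
  = 539.427
  ≈ 539.43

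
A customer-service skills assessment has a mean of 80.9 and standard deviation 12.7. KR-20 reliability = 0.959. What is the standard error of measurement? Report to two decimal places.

2.57

SEM = SD · √(1 − ρ) = 12.7 × √0.041 = 12.7 × 0.2025 = 2.572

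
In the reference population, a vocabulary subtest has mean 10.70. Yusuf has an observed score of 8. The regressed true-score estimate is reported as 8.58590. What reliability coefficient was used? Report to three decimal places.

0.783

T̂ = ρX + (1 − ρ)μ  ⇒  T̂ − μ = ρ(X − μ)
ρ = (T̂ − μ)/(X − μ) = (8.58590 − 10.70) / (8 − 10.70) = -2.11410 / -2.70 = 0.78300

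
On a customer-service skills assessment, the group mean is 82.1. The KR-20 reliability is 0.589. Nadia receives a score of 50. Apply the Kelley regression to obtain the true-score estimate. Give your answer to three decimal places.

63.193

T̂ = 0.589(50) + 0.411(82.1) = 29.450 + 33.7431 = 63.1931 → 63.193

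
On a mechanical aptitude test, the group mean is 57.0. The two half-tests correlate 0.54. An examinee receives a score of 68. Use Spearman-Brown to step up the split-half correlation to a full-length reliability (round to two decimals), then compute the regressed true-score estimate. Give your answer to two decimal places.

Spearman-Brown: ρ = 2r/(1 + r) = 2(0.54)/(1 + 0.54) = 1.080/1.54 = 0.7013 → 0.70
T̂ = 0.70(68) + 0.30(57.0) = 47.60 + 17.100 = 64.700 → 64.70

64.70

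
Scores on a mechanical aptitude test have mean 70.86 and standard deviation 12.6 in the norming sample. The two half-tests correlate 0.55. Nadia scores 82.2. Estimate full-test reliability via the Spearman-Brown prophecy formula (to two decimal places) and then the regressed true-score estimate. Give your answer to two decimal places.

Spearman-Brown: ρ = 2r/(1 + r) = 2(0.55)/(1 + 0.55) = 1.100/1.55 = 0.7097 → 0.71
T̂ = 0.71(82.2) + 0.29(70.86) = 58.362 + 20.5494 = 78.911 → 78.91

78.91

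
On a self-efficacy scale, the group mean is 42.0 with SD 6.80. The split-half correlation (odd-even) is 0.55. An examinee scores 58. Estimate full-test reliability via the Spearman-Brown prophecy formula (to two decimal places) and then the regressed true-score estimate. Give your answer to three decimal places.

Spearman-Brown: ρ = 2r/(1 + r) = 2(0.55)/(1 + 0.55) = 1.100/1.55 = 0.7097 → 0.71
T̂ = ρX + (1 − ρ)μ
  = 0.71 × 58 + 0.29 × 42.0
  = 41.18 + 12.180
  = 53.3600
  ≈ 53.360

53.360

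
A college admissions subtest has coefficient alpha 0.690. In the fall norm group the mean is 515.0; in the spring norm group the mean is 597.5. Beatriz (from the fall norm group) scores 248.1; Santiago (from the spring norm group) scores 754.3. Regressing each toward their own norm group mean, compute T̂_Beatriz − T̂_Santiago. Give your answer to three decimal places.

T̂_Beatriz = 0.690(248.1) + 0.310(515.0) = 330.83900
T̂_Santiago = 0.690(754.3) + 0.310(597.5) = 705.69200
Difference = 330.83900 − 705.69200 = -374.85300

-374.853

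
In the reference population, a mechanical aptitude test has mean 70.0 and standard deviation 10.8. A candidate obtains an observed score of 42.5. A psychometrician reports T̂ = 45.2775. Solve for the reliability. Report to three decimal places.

T̂ = ρX + (1 − ρ)μ  ⇒  T̂ − μ = ρ(X − μ)
ρ = (T̂ − μ)/(X − μ) = (45.2775 − 70.0) / (42.5 − 70.0) = -24.7225 / -27.5 = 0.89900

0.899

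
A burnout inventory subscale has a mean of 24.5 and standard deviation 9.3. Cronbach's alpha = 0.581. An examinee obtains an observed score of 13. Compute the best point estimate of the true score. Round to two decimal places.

T̂ = 0.581(13) + 0.419(24.5) = 7.553 + 10.2655 = 17.819 → 17.82

17.82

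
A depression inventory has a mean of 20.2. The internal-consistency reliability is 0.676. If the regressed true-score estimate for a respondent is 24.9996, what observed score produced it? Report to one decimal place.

27.3

T̂ = ρX + (1 − ρ)μ  ⇒  X = (T̂ − (1 − ρ)μ) / ρ
X = (24.9996 − 0.324 × 20.2) / 0.676 = (24.9996 − 6.5448) / 0.676 = 18.4548 / 0.676 = 27.300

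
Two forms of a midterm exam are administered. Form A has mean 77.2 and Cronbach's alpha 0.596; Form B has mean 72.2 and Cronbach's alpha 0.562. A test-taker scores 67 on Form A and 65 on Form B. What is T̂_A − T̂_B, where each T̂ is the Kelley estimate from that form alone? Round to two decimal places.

T̂_A = 0.596(67) + 0.404(77.2) = 71.1208
T̂_B = 0.562(65) + 0.438(72.2) = 68.1536
T̂_A − T̂_B = 2.9672

2.97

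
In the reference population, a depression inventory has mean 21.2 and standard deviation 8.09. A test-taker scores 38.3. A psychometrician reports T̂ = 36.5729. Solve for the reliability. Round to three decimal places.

T̂ = ρX + (1 − ρ)μ  ⇒  T̂ − μ = ρ(X − μ)
ρ = (T̂ − μ)/(X − μ) = (36.5729 − 21.2) / (38.3 − 21.2) = 15.3729 / 17.1 = 0.89900

0.899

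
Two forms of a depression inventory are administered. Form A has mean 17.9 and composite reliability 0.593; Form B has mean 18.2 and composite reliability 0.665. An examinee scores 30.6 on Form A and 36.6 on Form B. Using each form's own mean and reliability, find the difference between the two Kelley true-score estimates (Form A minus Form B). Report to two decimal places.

-5.00

T̂_A = 0.593(30.6) + 0.407(17.9) = 25.4311
T̂_B = 0.665(36.6) + 0.335(18.2) = 30.4360
T̂_A − T̂_B = -5.0049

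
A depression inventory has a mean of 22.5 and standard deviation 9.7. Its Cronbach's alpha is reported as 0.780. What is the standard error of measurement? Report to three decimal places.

4.550

SEM = SD · √(1 − ρ) = 9.7 × √0.220 = 9.7 × 0.4690 = 4.5497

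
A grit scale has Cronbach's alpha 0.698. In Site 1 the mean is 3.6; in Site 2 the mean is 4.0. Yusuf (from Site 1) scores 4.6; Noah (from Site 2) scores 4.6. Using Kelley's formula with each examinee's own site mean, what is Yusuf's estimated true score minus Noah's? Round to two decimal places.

-0.12

T̂_Yusuf = 0.698(4.6) + 0.302(3.6) = 4.2980
T̂_Noah = 0.698(4.6) + 0.302(4.0) = 4.4188
Difference = 4.2980 − 4.4188 = -0.1208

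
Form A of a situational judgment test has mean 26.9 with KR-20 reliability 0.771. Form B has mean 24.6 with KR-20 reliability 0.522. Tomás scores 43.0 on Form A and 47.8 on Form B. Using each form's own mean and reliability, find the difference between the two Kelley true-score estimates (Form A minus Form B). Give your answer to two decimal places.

2.60

T̂_A = 0.771(43.0) + 0.229(26.9) = 39.3131
T̂_B = 0.522(47.8) + 0.478(24.6) = 36.7104
T̂_A − T̂_B = 2.6027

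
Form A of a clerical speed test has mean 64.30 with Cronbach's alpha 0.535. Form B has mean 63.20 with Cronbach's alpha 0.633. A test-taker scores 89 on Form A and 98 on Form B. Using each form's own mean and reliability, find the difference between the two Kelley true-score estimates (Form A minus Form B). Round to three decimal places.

T̂_A = 0.535(89) + 0.465(64.30) = 77.51450
T̂_B = 0.633(98) + 0.367(63.20) = 85.22840
T̂_A − T̂_B = -7.71390

-7.714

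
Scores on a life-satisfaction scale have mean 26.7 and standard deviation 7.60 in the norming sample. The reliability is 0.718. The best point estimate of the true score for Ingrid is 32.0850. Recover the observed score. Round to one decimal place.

34.2

T̂ = ρX + (1 − ρ)μ  ⇒  X = (T̂ − (1 − ρ)μ) / ρ
X = (32.0850 − 0.282 × 26.7) / 0.718 = (32.0850 − 7.5294) / 0.718 = 24.5556 / 0.718 = 34.200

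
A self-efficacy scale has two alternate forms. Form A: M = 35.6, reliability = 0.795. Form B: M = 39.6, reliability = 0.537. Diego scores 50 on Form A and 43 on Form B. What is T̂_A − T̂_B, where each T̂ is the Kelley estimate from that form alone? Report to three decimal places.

T̂_A = 0.795(50) + 0.205(35.6) = 47.04800
T̂_B = 0.537(43) + 0.463(39.6) = 41.42580
T̂_A − T̂_B = 5.62220

5.622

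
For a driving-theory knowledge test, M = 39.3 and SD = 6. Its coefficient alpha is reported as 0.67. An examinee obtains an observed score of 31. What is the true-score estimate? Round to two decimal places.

33.74

T̂ = 0.67(31) + 0.33(39.3) = 20.77 + 12.969 = 33.739 → 33.74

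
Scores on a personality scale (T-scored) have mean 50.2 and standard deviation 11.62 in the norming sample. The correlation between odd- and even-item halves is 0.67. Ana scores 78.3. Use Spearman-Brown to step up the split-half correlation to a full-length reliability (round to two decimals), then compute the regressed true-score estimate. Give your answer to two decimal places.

72.68

Spearman-Brown: ρ = 2r/(1 + r) = 2(0.67)/(1 + 0.67) = 1.340/1.67 = 0.8024 → 0.80
T̂ = 0.80(78.3) + 0.20(50.2) = 62.640 + 10.040 = 72.680 → 72.68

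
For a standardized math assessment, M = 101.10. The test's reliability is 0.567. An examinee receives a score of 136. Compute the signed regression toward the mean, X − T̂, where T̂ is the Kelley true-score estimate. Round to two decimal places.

T̂ = 0.567(136) + 0.433(101.10) = 77.112 + 43.77630 = 120.8883 → 120.888
X − T̂ = 136 − 120.888 = 15.112 → 15.11

15.11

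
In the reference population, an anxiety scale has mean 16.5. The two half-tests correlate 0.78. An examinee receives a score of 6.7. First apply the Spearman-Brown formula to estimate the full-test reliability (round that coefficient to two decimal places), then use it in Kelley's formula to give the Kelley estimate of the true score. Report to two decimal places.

7.88

Spearman-Brown: ρ = 2r/(1 + r) = 2(0.78)/(1 + 0.78) = 1.560/1.78 = 0.8764 → 0.88
T̂ = 0.88(6.7) + 0.12(16.5) = 5.896 + 1.980 = 7.876 → 7.88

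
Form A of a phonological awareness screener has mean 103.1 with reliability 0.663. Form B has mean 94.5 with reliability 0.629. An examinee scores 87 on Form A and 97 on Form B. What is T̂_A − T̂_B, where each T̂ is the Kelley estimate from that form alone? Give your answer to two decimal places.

T̂_A = 0.663(87) + 0.337(103.1) = 92.4257
T̂_B = 0.629(97) + 0.371(94.5) = 96.0725
T̂_A − T̂_B = -3.6468

-3.65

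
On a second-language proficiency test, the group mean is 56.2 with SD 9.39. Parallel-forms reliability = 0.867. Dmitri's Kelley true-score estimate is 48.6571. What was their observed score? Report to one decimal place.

T̂ = ρX + (1 − ρ)μ  ⇒  X = (T̂ − (1 − ρ)μ) / ρ
X = (48.6571 − 0.133 × 56.2) / 0.867 = (48.6571 − 7.4746) / 0.867 = 41.1825 / 0.867 = 47.500

47.5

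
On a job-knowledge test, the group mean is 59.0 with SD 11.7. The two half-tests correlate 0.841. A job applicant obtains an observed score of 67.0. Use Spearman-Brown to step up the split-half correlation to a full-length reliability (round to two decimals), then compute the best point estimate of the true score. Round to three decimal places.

66.280

Spearman-Brown: ρ = 2r/(1 + r) = 2(0.841)/(1 + 0.841) = 1.6820/1.841 = 0.9136 → 0.91
T̂ = ρX + (1 − ρ)μ
  = 0.91 × 67.0 + 0.09 × 59.0
  = 60.970 + 5.310
  = 66.2800
  ≈ 66.280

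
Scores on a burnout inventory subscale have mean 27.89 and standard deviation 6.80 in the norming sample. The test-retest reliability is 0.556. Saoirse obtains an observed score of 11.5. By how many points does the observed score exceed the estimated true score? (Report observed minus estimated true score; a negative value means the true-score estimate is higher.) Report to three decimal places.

T̂ = ρX + (1 − ρ)μ
  = 0.556 × 11.5 + 0.444 × 27.89
  = 6.3940 + 12.38316
  = 18.77716
  ≈ 18.7772
X − T̂ = 11.5 − 18.7772 = -7.2772 → -7.277

-7.277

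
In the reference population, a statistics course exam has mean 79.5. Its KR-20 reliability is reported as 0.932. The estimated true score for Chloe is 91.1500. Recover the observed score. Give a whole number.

T̂ = ρX + (1 − ρ)μ  ⇒  X = (T̂ − (1 − ρ)μ) / ρ
X = (91.1500 − 0.068 × 79.5) / 0.932 = (91.1500 − 5.4060) / 0.932 = 85.7440 / 0.932 = 92.00

92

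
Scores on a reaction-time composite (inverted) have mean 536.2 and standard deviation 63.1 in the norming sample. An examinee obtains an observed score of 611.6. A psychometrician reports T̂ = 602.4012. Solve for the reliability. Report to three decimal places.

0.878

T̂ = ρX + (1 − ρ)μ  ⇒  T̂ − μ = ρ(X − μ)
ρ = (T̂ − μ)/(X − μ) = (602.4012 − 536.2) / (611.6 − 536.2) = 66.2012 / 75.4 = 0.87800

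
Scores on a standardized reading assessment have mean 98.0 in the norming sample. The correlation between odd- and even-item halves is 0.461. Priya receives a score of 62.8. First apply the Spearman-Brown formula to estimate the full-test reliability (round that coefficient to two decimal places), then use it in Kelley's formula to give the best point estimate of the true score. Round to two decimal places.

Spearman-Brown: ρ = 2r/(1 + r) = 2(0.461)/(1 + 0.461) = 0.9220/1.461 = 0.6311 → 0.63
T̂ = ρX + (1 − ρ)μ
  = 0.63 × 62.8 + 0.37 × 98.0
  = 39.564 + 36.260
  = 75.824
  ≈ 75.82

75.82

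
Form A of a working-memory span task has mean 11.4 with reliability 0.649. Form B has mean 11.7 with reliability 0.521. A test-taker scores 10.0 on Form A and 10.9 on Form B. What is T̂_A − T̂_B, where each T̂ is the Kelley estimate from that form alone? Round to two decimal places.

-0.79

T̂_A = 0.649(10.0) + 0.351(11.4) = 10.4914
T̂_B = 0.521(10.9) + 0.479(11.7) = 11.2832
T̂_A − T̂_B = -0.7918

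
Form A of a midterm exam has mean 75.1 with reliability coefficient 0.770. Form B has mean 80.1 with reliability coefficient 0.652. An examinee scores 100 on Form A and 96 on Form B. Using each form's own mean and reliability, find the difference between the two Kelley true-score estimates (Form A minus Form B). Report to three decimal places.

3.806

T̂_A = 0.770(100) + 0.230(75.1) = 94.27300
T̂_B = 0.652(96) + 0.348(80.1) = 90.46680
T̂_A − T̂_B = 3.80620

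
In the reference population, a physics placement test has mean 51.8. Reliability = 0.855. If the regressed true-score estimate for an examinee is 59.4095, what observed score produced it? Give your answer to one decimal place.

T̂ = ρX + (1 − ρ)μ  ⇒  X = (T̂ − (1 − ρ)μ) / ρ
X = (59.4095 − 0.145 × 51.8) / 0.855 = (59.4095 − 7.5110) / 0.855 = 51.8985 / 0.855 = 60.700

60.7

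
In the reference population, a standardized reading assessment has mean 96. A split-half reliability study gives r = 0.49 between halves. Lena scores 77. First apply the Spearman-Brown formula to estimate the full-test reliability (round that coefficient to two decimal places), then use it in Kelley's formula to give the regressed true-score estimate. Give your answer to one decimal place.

Spearman-Brown: ρ = 2r/(1 + r) = 2(0.49)/(1 + 0.49) = 0.980/1.49 = 0.6577 → 0.66
T̂ = ρX + (1 − ρ)μ
  = 0.66 × 77 + 0.34 × 96
  = 50.82 + 32.64
  = 83.46
  ≈ 83.5

83.5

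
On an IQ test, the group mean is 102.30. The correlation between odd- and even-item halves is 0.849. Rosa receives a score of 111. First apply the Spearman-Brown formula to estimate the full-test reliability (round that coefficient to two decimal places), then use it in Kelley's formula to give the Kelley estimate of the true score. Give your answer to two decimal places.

110.30

Spearman-Brown: ρ = 2r/(1 + r) = 2(0.849)/(1 + 0.849) = 1.6980/1.849 = 0.9183 → 0.92
T̂ = ρX + (1 − ρ)μ
  = 0.92 × 111 + 0.08 × 102.30
  = 102.12 + 8.1840
  = 110.304
  ≈ 110.30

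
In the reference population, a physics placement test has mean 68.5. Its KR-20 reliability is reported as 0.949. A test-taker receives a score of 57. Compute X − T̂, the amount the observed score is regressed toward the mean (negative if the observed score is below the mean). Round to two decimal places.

-0.59

T̂ = ρX + (1 − ρ)μ
  = 0.949 × 57 + 0.051 × 68.5
  = 54.093 + 3.4935
  = 57.5865
  ≈ 57.587
X − T̂ = 57 − 57.587 = -0.587 → -0.59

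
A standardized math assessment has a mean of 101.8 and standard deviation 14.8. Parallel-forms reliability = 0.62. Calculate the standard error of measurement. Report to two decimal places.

9.12

SEM = SD · √(1 − ρ) = 14.8 × √0.38 = 14.8 × 0.6164 = 9.123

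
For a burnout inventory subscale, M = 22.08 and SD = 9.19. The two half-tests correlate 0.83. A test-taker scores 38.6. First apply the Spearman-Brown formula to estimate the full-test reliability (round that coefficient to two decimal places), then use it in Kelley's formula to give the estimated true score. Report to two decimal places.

Spearman-Brown: ρ = 2r/(1 + r) = 2(0.83)/(1 + 0.83) = 1.660/1.83 = 0.9071 → 0.91
T̂ = 0.91(38.6) + 0.09(22.08) = 35.126 + 1.9872 = 37.113 → 37.11

37.11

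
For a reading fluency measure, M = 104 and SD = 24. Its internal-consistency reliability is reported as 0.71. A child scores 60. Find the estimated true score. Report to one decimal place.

72.8

T̂ = 0.71(60) + 0.29(104) = 42.60 + 30.16 = 72.76 → 72.8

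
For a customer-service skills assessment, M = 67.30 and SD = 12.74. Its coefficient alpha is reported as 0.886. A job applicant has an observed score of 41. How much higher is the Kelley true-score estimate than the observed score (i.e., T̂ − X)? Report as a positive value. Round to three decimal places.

2.998

T̂ = ρX + (1 − ρ)μ
  = 0.886 × 41 + 0.114 × 67.30
  = 36.326 + 7.67220
  = 43.99820
  ≈ 43.9982
T̂ − X = 43.9982 − 41 = 2.9982 → 2.998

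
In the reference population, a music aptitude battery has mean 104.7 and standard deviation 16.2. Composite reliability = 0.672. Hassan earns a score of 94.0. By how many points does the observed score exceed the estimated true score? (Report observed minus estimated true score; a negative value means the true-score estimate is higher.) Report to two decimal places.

T̂ = 0.672(94.0) + 0.328(104.7) = 63.1680 + 34.3416 = 97.5096 → 97.510
X − T̂ = 94.0 − 97.510 = -3.510 → -3.51

-3.51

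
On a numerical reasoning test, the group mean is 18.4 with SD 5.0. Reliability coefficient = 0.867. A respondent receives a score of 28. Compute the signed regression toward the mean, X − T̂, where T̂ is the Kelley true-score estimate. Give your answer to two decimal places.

1.28

T̂ = 0.867(28) + 0.133(18.4) = 24.276 + 2.4472 = 26.7232 → 26.723
X − T̂ = 28 − 26.723 = 1.277 → 1.28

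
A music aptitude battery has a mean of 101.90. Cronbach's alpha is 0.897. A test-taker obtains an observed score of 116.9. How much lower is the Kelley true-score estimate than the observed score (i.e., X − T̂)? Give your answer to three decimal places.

T̂ = ρX + (1 − ρ)μ
  = 0.897 × 116.9 + 0.103 × 101.90
  = 104.8593 + 10.49570
  = 115.35500
  ≈ 115.3550
X − T̂ = 116.9 − 115.3550 = 1.5450 → 1.545

1.545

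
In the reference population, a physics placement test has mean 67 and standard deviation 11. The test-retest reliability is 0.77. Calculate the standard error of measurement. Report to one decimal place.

5.3

SEM = SD · √(1 − ρ) = 11 × √0.23 = 11 × 0.4796 = 5.275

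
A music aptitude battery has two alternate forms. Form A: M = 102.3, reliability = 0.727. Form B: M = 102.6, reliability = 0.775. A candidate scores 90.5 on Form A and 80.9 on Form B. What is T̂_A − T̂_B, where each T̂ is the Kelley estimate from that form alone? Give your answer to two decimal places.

T̂_A = 0.727(90.5) + 0.273(102.3) = 93.7214
T̂_B = 0.775(80.9) + 0.225(102.6) = 85.7825
T̂_A − T̂_B = 7.9389

7.94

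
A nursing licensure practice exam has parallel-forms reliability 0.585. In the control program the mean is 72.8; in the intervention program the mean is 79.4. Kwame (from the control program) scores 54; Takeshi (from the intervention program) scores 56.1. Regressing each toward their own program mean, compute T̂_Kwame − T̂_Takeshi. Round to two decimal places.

-3.97

T̂_Kwame = 0.585(54) + 0.415(72.8) = 61.8020
T̂_Takeshi = 0.585(56.1) + 0.415(79.4) = 65.7695
Difference = 61.8020 − 65.7695 = -3.9675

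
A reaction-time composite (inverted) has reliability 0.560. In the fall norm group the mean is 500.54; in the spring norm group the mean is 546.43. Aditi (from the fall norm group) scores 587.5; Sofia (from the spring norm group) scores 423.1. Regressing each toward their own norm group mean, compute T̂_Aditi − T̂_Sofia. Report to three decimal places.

T̂_Aditi = 0.560(587.5) + 0.440(500.54) = 549.23760
T̂_Sofia = 0.560(423.1) + 0.440(546.43) = 477.36520
Difference = 549.23760 − 477.36520 = 71.87240

71.872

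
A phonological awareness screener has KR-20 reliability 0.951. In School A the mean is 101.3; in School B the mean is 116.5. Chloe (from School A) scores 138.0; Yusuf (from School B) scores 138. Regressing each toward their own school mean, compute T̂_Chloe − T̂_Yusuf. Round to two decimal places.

T̂_Chloe = 0.951(138.0) + 0.049(101.3) = 136.2017
T̂_Yusuf = 0.951(138) + 0.049(116.5) = 136.9465
Difference = 136.2017 − 136.9465 = -0.7448

-0.74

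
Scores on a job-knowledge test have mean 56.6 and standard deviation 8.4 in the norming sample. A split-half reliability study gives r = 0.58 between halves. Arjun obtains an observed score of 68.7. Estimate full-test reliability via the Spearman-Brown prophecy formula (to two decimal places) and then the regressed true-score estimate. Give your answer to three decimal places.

Spearman-Brown: ρ = 2r/(1 + r) = 2(0.58)/(1 + 0.58) = 1.160/1.58 = 0.7342 → 0.73
Kelley's formula gives T̂ = 0.73·68.7 + 0.27·56.6 = 50.151 + 15.282 = 65.4330.

65.433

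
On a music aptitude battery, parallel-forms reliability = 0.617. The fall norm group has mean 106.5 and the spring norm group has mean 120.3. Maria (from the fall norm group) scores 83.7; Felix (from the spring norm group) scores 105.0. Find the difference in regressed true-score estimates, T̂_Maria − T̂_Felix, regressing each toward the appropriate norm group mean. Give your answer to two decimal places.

T̂_Maria = 0.617(83.7) + 0.383(106.5) = 92.4324
T̂_Felix = 0.617(105.0) + 0.383(120.3) = 110.8599
Difference = 92.4324 − 110.8599 = -18.4275

-18.43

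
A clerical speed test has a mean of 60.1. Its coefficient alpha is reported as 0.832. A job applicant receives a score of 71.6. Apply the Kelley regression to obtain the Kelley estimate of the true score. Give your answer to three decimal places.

Regress the observed score toward the mean by the unreliability: T̂ = 0.832·71.6 + 0.168·60.1 = 59.5712 + 10.0968 = 69.6680.

69.668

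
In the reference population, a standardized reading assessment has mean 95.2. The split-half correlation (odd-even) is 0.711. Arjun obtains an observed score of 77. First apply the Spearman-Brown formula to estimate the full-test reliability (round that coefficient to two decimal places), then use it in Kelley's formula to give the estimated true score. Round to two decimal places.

80.09

Spearman-Brown: ρ = 2r/(1 + r) = 2(0.711)/(1 + 0.711) = 1.4220/1.711 = 0.8311 → 0.83
Regress the observed score toward the mean by the unreliability: T̂ = 0.83·77 + 0.17·95.2 = 63.91 + 16.184 = 80.094.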